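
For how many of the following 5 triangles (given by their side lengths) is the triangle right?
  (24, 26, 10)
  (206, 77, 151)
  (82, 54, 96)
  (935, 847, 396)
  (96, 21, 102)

(24,26,10): 10²+24² = 676 = 26² → right
(206,77,151): 77²+151² = 28730 < 42436 = 206² → obtuse
(82,54,96): 54²+82² = 9640 > 9216 = 96² → acute
(935,847,396): 396²+847² = 874225 = 935² → right
(96,21,102): 21²+96² = 9657 < 10404 = 102² → obtuse
2 of the 5 are right.

2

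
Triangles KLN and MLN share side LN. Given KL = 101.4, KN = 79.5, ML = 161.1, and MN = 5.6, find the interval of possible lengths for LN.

155.5 < LN < 166.7

From triangle KLN: |101.4 − 79.5| < LN < 101.4 + 79.5, i.e. 21.9 < LN < 180.9.
From triangle MLN: 155.5 < LN < 166.7.
Both must hold, so LN lies in the intersection.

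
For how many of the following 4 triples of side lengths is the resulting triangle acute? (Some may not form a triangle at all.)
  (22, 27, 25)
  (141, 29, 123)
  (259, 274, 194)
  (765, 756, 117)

(22,27,25): 22²+25² = 1109 > 729 = 27² → acute
(141,29,123): 29²+123² = 15970 < 19881 = 141² → obtuse
(259,274,194): 194²+259² = 104717 > 75076 = 274² → acute
(765,756,117): 117²+756² = 585225 = 765² → right
2 of the 4 are acute.

2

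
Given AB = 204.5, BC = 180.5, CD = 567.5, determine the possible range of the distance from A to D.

The maximum is all hops collinear in one direction: 204.5 + 180.5 + 567.5 = 952.5.
The longest hop is 567.5; the others sum to 385.0. Folding the others back against it leaves at least 567.5 − 385.0 = 182.5.

182.5 ≤ AD ≤ 952.5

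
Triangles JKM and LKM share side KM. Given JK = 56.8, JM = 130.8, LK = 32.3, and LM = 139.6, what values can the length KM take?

107.3 < KM < 171.9

From triangle JKM: |56.8 − 130.8| < KM < 56.8 + 130.8, i.e. 74.0 < KM < 187.6.
From triangle LKM: 107.3 < KM < 171.9.
Both must hold, so KM lies in the intersection.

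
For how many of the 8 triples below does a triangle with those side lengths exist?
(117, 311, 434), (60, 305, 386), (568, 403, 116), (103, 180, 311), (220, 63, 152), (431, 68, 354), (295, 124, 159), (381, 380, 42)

1

(117,311,434): 117+311 ≤ 434 → not valid
(60,305,386): 60+305 ≤ 386 → not valid
(116,403,568): 116+403 ≤ 568 → not valid
(103,180,311): 103+180 ≤ 311 → not valid
(63,152,220): 63+152 ≤ 220 → not valid
(68,354,431): 68+354 ≤ 431 → not valid
(124,159,295): 124+159 ≤ 295 → not valid
(42,380,381): 42+380 > 381 → valid
1 of the 8 triples forms a triangle.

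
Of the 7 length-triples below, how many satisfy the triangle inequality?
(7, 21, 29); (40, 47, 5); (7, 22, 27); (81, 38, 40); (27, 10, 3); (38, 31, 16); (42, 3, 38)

(7,21,29): 7+21 ≤ 29 → not valid
(5,40,47): 5+40 ≤ 47 → not valid
(7,22,27): 7+22 > 27 → valid
(38,40,81): 38+40 ≤ 81 → not valid
(3,10,27): 3+10 ≤ 27 → not valid
(16,31,38): 16+31 > 38 → valid
(3,38,42): 3+38 ≤ 42 → not valid
2 of the 7 triples form a triangle.

2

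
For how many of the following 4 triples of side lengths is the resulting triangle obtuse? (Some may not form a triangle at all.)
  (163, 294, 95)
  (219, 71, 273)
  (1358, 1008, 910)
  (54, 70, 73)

(163,294,95): 95+163 ≤ 294, not a triangle
(219,71,273): 71²+219² = 53002 < 74529 = 273² → obtuse
(1358,1008,910): 910²+1008² = 1844164 = 1358² → right
(54,70,73): 54²+70² = 7816 > 5329 = 73² → acute
1 of the 4 is obtuse.

1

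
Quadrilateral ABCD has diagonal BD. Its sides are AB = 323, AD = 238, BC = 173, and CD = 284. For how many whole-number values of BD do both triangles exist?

From triangle ABD: 85 < BD < 561.
From triangle CBD: 111 < BD < 457.
Intersection: 111 < BD < 457, so integers 112 through 456: 345 values.

345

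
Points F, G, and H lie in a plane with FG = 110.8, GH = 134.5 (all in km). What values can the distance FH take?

23.7 ≤ FH ≤ 245.3 km

By the triangle inequality, |110.8 − 134.5| ≤ FH ≤ 110.8 + 134.5.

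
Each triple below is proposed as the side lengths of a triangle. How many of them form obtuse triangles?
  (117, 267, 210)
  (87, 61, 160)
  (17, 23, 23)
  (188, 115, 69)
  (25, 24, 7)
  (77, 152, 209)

2

(117,267,210): 117²+210² = 57789 < 71289 = 267² → obtuse
(87,61,160): 61+87 ≤ 160, not a triangle
(17,23,23): 17²+23² = 818 > 529 = 23² → acute
(188,115,69): 69+115 ≤ 188, not a triangle
(25,24,7): 7²+24² = 625 = 25² → right
(77,152,209): 77²+152² = 29033 < 43681 = 209² → obtuse
2 of the 6 are obtuse.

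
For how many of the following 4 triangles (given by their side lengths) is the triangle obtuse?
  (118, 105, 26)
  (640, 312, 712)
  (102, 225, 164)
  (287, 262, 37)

3

(118,105,26): 26²+105² = 11701 < 13924 = 118² → obtuse
(640,312,712): 312²+640² = 506944 = 712² → right
(102,225,164): 102²+164² = 37300 < 50625 = 225² → obtuse
(287,262,37): 37²+262² = 70013 < 82369 = 287² → obtuse
3 of the 4 are obtuse.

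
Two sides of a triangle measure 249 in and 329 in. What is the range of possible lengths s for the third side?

By the triangle inequality, s must be less than 249 + 329 = 578 and greater than |249 − 329| = 80.

80 < s < 578 (in)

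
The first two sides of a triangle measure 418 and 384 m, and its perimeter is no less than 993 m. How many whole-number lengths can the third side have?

611

Triangle inequality: 34 < x < 802. Perimeter ≥ 993 gives x ≥ 993 − 418 − 384 = 191.
So 191 ≤ x < 802; integers 191 through 801: 611 values.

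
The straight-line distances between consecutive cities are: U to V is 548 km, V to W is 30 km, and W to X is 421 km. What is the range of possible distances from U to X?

97 ≤ UX ≤ 999 km

The maximum is all hops collinear in one direction: 548 + 30 + 421 = 999.
The longest hop is 548; the others sum to 451. Folding the others back against it leaves at least 548 − 451 = 97.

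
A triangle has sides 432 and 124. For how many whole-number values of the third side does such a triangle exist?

247

The third side lies in the open interval (308, 556).
Integers from 309 to 555 inclusive: 555 − 309 + 1 = 247.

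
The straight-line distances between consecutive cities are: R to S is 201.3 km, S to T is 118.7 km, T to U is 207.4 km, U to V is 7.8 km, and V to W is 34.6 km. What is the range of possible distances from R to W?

The maximum is all hops collinear in one direction: 201.3 + 118.7 + 207.4 + 7.8 + 34.6 = 569.8.
The longest hop is 207.4; the others sum to 362.4. Since 207.4 ≤ 362.4, the path can fold back on itself completely, so the minimum distance is 0.

0 ≤ RW ≤ 569.8 km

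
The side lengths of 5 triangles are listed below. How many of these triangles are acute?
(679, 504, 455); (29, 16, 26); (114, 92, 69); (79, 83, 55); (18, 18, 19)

4

(679,504,455): 455²+504² = 461041 = 679² → right
(29,16,26): 16²+26² = 932 > 841 = 29² → acute
(114,92,69): 69²+92² = 13225 > 12996 = 114² → acute
(79,83,55): 55²+79² = 9266 > 6889 = 83² → acute
(18,18,19): 18²+18² = 648 > 361 = 19² → acute
4 of the 5 are acute.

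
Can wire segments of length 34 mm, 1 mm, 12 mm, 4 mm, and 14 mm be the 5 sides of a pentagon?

No

For a pentagon, each side must be shorter than the sum of the others.
Here the longest side is 34, but the remaining 4 sides sum to only 31.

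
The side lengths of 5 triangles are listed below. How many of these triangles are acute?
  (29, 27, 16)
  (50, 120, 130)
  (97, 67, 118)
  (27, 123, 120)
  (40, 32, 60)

1

(29,27,16): 16²+27² = 985 > 841 = 29² → acute
(50,120,130): 50²+120² = 16900 = 130² → right
(97,67,118): 67²+97² = 13898 < 13924 = 118² → obtuse
(27,123,120): 27²+120² = 15129 = 123² → right
(40,32,60): 32²+40² = 2624 < 3600 = 60² → obtuse
1 of the 5 is acute.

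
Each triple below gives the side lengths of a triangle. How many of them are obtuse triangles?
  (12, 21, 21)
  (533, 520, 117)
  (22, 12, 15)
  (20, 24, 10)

2

(12,21,21): 12²+21² = 585 > 441 = 21² → acute
(533,520,117): 117²+520² = 284089 = 533² → right
(22,12,15): 12²+15² = 369 < 484 = 22² → obtuse
(20,24,10): 10²+20² = 500 < 576 = 24² → obtuse
2 of the 4 are obtuse.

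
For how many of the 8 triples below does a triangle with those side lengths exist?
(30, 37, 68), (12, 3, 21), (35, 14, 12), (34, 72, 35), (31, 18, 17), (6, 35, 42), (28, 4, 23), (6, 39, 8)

1

(30,37,68): 30+37 ≤ 68 → not valid
(3,12,21): 3+12 ≤ 21 → not valid
(12,14,35): 12+14 ≤ 35 → not valid
(34,35,72): 34+35 ≤ 72 → not valid
(17,18,31): 17+18 > 31 → valid
(6,35,42): 6+35 ≤ 42 → not valid
(4,23,28): 4+23 ≤ 28 → not valid
(6,8,39): 6+8 ≤ 39 → not valid
1 of the 8 triples forms a triangle.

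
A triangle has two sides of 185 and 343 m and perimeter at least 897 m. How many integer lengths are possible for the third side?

159

Triangle inequality: 158 < x < 528. Perimeter ≥ 897 gives x ≥ 897 − 185 − 343 = 369.
So 369 ≤ x < 528; integers 369 through 527: 159 values.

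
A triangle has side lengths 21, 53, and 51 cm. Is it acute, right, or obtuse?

acute

Compare the square of the longest side to the sum of squares of the other two: 21² + 51² = 3042 > 2809 = 53².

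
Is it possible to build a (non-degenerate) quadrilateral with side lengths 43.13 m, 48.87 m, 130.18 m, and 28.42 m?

No

For a quadrilateral, each side must be shorter than the sum of the others.
Here the longest side is 130.18, but the remaining 3 sides sum to only 120.42.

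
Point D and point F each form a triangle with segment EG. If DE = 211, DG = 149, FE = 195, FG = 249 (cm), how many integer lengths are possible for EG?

From triangle DEG: 62 < EG < 360.
From triangle FEG: 54 < EG < 444.
Intersection: 62 < EG < 360, so integers 63 through 359: 297 values.

297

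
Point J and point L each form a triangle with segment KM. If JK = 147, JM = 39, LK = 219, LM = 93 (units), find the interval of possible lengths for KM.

126 < KM < 186

From triangle JKM: |147 − 39| < KM < 147 + 39, i.e. 108 < KM < 186.
From triangle LKM: 126 < KM < 312.
Both must hold, so KM lies in the intersection.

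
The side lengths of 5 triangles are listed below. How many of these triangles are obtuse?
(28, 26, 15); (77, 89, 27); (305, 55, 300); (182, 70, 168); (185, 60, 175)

1

(28,26,15): 15²+26² = 901 > 784 = 28² → acute
(77,89,27): 27²+77² = 6658 < 7921 = 89² → obtuse
(305,55,300): 55²+300² = 93025 = 305² → right
(182,70,168): 70²+168² = 33124 = 182² → right
(185,60,175): 60²+175² = 34225 = 185² → right
1 of the 5 is obtuse.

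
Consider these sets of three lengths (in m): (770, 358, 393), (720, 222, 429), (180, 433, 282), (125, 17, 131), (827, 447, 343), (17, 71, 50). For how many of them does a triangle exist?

2

(358,393,770): 358+393 ≤ 770 → not valid
(222,429,720): 222+429 ≤ 720 → not valid
(180,282,433): 180+282 > 433 → valid
(17,125,131): 17+125 > 131 → valid
(343,447,827): 343+447 ≤ 827 → not valid
(17,50,71): 17+50 ≤ 71 → not valid
2 of the 6 triples form a triangle.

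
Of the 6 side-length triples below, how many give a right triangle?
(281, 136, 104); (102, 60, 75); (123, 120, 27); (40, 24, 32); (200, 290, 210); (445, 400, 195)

4

(281,136,104): 104+136 ≤ 281, not a triangle
(102,60,75): 60²+75² = 9225 < 10404 = 102² → obtuse
(123,120,27): 27²+120² = 15129 = 123² → right
(40,24,32): 24²+32² = 1600 = 40² → right
(200,290,210): 200²+210² = 84100 = 290² → right
(445,400,195): 195²+400² = 198025 = 445² → right
4 of the 6 are right.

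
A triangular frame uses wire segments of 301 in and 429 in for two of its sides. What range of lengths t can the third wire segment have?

128 < t < 730 (in)

By the triangle inequality, t must be less than 301 + 429 = 730 and greater than |301 − 429| = 128.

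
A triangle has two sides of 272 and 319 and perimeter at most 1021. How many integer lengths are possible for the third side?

Triangle inequality: 47 < x < 591. Perimeter ≤ 1021 gives x ≤ 1021 − 272 − 319 = 430.
So 47 < x ≤ 430; integers 48 through 430: 383 values.

383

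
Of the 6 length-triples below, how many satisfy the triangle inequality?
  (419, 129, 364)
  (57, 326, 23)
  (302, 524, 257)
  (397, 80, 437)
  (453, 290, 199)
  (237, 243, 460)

5

(129,364,419): 129+364 > 419 → valid
(23,57,326): 23+57 ≤ 326 → not valid
(257,302,524): 257+302 > 524 → valid
(80,397,437): 80+397 > 437 → valid
(199,290,453): 199+290 > 453 → valid
(237,243,460): 237+243 > 460 → valid
5 of the 6 triples form a triangle.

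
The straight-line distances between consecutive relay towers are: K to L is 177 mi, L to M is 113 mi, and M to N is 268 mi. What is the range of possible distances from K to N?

The maximum is all hops collinear in one direction: 177 + 113 + 268 = 558.
The longest hop is 268; the others sum to 290. Since 268 ≤ 290, the path can fold back on itself completely, so the minimum distance is 0.

0 ≤ KN ≤ 558 mi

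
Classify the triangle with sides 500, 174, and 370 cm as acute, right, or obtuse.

obtuse

Compare the square of the longest side to the sum of squares of the other two: 174² + 370² = 167176 < 250000 = 500².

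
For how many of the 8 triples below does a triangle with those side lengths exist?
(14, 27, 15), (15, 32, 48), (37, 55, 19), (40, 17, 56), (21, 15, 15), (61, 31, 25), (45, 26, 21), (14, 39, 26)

6

(14,15,27): 14+15 > 27 → valid
(15,32,48): 15+32 ≤ 48 → not valid
(19,37,55): 19+37 > 55 → valid
(17,40,56): 17+40 > 56 → valid
(15,15,21): 15+15 > 21 → valid
(25,31,61): 25+31 ≤ 61 → not valid
(21,26,45): 21+26 > 45 → valid
(14,26,39): 14+26 > 39 → valid
6 of the 8 triples form a triangle.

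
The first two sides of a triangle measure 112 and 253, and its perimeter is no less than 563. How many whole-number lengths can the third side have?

167

Triangle inequality: 141 < x < 365. Perimeter ≥ 563 gives x ≥ 563 − 112 − 253 = 198.
So 198 ≤ x < 365; integers 198 through 364: 167 values.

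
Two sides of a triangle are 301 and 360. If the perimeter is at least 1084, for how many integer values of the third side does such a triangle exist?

Triangle inequality: 59 < x < 661. Perimeter ≥ 1084 gives x ≥ 1084 − 301 − 360 = 423.
So 423 ≤ x < 661; integers 423 through 660: 238 values.

238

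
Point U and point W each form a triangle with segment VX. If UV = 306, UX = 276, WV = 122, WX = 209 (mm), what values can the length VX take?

87 < VX < 331

From triangle UVX: |306 − 276| < VX < 306 + 276, i.e. 30 < VX < 582.
From triangle WVX: 87 < VX < 331.
Both must hold, so VX lies in the intersection.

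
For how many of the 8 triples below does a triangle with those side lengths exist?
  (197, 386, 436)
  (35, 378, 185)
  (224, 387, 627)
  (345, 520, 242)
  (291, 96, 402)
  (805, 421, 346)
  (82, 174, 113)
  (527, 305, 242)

(197,386,436): 197+386 > 436 → valid
(35,185,378): 35+185 ≤ 378 → not valid
(224,387,627): 224+387 ≤ 627 → not valid
(242,345,520): 242+345 > 520 → valid
(96,291,402): 96+291 ≤ 402 → not valid
(346,421,805): 346+421 ≤ 805 → not valid
(82,113,174): 82+113 > 174 → valid
(242,305,527): 242+305 > 527 → valid
4 of the 8 triples form a triangle.

4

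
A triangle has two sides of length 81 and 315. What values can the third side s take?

By the triangle inequality, s must be less than 81 + 315 = 396 and greater than |81 − 315| = 234.

234 < s < 396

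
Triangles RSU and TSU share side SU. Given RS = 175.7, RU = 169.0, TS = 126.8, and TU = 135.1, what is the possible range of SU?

From triangle RSU: |175.7 − 169.0| < SU < 175.7 + 169.0, i.e. 6.7 < SU < 344.7.
From triangle TSU: 8.3 < SU < 261.9.
Both must hold, so SU lies in the intersection.

8.3 < SU < 261.9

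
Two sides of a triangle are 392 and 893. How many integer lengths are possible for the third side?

783

The third side lies in the open interval (501, 1285).
Integers from 502 to 1284 inclusive: 1284 − 502 + 1 = 783.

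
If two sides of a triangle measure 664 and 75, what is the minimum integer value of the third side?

The third side must be strictly greater than |664 − 75| = 589.
The smallest integer above 589 is 590.

590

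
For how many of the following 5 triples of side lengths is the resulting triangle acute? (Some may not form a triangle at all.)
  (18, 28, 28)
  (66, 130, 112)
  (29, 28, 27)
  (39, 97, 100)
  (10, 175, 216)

(18,28,28): 18²+28² = 1108 > 784 = 28² → acute
(66,130,112): 66²+112² = 16900 = 130² → right
(29,28,27): 27²+28² = 1513 > 841 = 29² → acute
(39,97,100): 39²+97² = 10930 > 10000 = 100² → acute
(10,175,216): 10+175 ≤ 216, not a triangle
3 of the 5 are acute.

3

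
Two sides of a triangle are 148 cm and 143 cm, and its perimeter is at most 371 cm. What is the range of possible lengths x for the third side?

5 < x ≤ 80

Triangle inequality alone gives 5 < x < 291.
The perimeter condition gives x ≤ 371 − 148 − 143 = 80.
Intersecting the two: 5 < x ≤ 80.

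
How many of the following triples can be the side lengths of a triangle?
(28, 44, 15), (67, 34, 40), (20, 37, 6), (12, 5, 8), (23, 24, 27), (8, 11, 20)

(15,28,44): 15+28 ≤ 44 → not valid
(34,40,67): 34+40 > 67 → valid
(6,20,37): 6+20 ≤ 37 → not valid
(5,8,12): 5+8 > 12 → valid
(23,24,27): 23+24 > 27 → valid
(8,11,20): 8+11 ≤ 20 → not valid
3 of the 6 triples form a triangle.

3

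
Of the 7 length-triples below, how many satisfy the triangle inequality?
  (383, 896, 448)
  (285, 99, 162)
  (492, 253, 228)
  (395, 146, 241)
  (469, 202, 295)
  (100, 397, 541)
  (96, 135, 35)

1

(383,448,896): 383+448 ≤ 896 → not valid
(99,162,285): 99+162 ≤ 285 → not valid
(228,253,492): 228+253 ≤ 492 → not valid
(146,241,395): 146+241 ≤ 395 → not valid
(202,295,469): 202+295 > 469 → valid
(100,397,541): 100+397 ≤ 541 → not valid
(35,96,135): 35+96 ≤ 135 → not valid
1 of the 7 triples forms a triangle.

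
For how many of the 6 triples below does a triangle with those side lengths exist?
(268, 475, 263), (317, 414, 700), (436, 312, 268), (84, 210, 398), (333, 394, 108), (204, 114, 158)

(263,268,475): 263+268 > 475 → valid
(317,414,700): 317+414 > 700 → valid
(268,312,436): 268+312 > 436 → valid
(84,210,398): 84+210 ≤ 398 → not valid
(108,333,394): 108+333 > 394 → valid
(114,158,204): 114+158 > 204 → valid
5 of the 6 triples form a triangle.

5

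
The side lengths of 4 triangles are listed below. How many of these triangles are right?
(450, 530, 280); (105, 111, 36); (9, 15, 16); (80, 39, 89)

(450,530,280): 280²+450² = 280900 = 530² → right
(105,111,36): 36²+105² = 12321 = 111² → right
(9,15,16): 9²+15² = 306 > 256 = 16² → acute
(80,39,89): 39²+80² = 7921 = 89² → right
3 of the 4 are right.

3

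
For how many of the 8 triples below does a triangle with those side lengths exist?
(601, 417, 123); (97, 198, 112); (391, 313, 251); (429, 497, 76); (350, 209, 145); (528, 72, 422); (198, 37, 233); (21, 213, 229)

6

(123,417,601): 123+417 ≤ 601 → not valid
(97,112,198): 97+112 > 198 → valid
(251,313,391): 251+313 > 391 → valid
(76,429,497): 76+429 > 497 → valid
(145,209,350): 145+209 > 350 → valid
(72,422,528): 72+422 ≤ 528 → not valid
(37,198,233): 37+198 > 233 → valid
(21,213,229): 21+213 > 229 → valid
6 of the 8 triples form a triangle.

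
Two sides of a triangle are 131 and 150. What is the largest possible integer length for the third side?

The third side must be strictly less than 131 + 150 = 281.
The largest integer below 281 is 280.

280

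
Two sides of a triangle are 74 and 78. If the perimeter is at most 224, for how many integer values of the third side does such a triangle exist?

68

Triangle inequality: 4 < x < 152. Perimeter ≤ 224 gives x ≤ 224 − 74 − 78 = 72.
So 4 < x ≤ 72; integers 5 through 72: 68 values.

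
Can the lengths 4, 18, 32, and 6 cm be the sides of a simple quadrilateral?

No

For a quadrilateral, each side must be shorter than the sum of the others.
Here the longest side is 32, but the remaining 3 sides sum to only 28.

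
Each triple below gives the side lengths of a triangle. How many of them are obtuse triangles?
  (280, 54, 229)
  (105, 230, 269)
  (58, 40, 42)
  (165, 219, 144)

2

(280,54,229): 54²+229² = 55357 < 78400 = 280² → obtuse
(105,230,269): 105²+230² = 63925 < 72361 = 269² → obtuse
(58,40,42): 40²+42² = 3364 = 58² → right
(165,219,144): 144²+165² = 47961 = 219² → right
2 of the 4 are obtuse.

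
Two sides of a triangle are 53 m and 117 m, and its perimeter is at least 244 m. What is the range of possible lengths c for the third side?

74 ≤ c < 170

Triangle inequality alone gives 64 < c < 170.
The perimeter condition gives c ≥ 244 − 53 − 117 = 74.
Intersecting the two: 74 ≤ c < 170.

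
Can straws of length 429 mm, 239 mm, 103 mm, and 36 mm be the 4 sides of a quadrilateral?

No

For a quadrilateral, each side must be shorter than the sum of the others.
Here the longest side is 429, but the remaining 3 sides sum to only 378.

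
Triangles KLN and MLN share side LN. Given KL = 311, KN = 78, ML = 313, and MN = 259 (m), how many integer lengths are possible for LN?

155

From triangle KLN: 233 < LN < 389.
From triangle MLN: 54 < LN < 572.
Intersection: 233 < LN < 389, so integers 234 through 388: 155 values.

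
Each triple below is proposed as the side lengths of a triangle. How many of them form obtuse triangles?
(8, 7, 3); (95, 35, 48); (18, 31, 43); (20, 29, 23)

(8,7,3): 3²+7² = 58 < 64 = 8² → obtuse
(95,35,48): 35+48 ≤ 95, not a triangle
(18,31,43): 18²+31² = 1285 < 1849 = 43² → obtuse
(20,29,23): 20²+23² = 929 > 841 = 29² → acute
2 of the 4 are obtuse.

2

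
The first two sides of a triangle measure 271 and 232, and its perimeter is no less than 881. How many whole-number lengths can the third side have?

Triangle inequality: 39 < x < 503. Perimeter ≥ 881 gives x ≥ 881 − 271 − 232 = 378.
So 378 ≤ x < 503; integers 378 through 502: 125 values.

125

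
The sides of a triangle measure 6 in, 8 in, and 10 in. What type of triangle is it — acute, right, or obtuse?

right

Compare the square of the longest side to the sum of squares of the other two: 6² + 8² = 100 = 10².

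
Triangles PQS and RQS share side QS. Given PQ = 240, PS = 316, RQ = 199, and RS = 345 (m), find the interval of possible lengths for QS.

146 < QS < 544

From triangle PQS: |240 − 316| < QS < 240 + 316, i.e. 76 < QS < 556.
From triangle RQS: 146 < QS < 544.
Both must hold, so QS lies in the intersection.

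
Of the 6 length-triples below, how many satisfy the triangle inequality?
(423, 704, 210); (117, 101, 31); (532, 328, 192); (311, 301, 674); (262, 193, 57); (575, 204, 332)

1

(210,423,704): 210+423 ≤ 704 → not valid
(31,101,117): 31+101 > 117 → valid
(192,328,532): 192+328 ≤ 532 → not valid
(301,311,674): 301+311 ≤ 674 → not valid
(57,193,262): 57+193 ≤ 262 → not valid
(204,332,575): 204+332 ≤ 575 → not valid
1 of the 6 triples forms a triangle.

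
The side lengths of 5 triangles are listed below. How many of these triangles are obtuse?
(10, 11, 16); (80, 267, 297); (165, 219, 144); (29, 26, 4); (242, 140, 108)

(10,11,16): 10²+11² = 221 < 256 = 16² → obtuse
(80,267,297): 80²+267² = 77689 < 88209 = 297² → obtuse
(165,219,144): 144²+165² = 47961 = 219² → right
(29,26,4): 4²+26² = 692 < 841 = 29² → obtuse
(242,140,108): 108²+140² = 31264 < 58564 = 242² → obtuse
4 of the 5 are obtuse.

4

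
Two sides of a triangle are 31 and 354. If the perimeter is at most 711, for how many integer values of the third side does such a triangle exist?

3

Triangle inequality: 323 < x < 385. Perimeter ≤ 711 gives x ≤ 711 − 31 − 354 = 326.
So 323 < x ≤ 326; integers 324 through 326: 3 values.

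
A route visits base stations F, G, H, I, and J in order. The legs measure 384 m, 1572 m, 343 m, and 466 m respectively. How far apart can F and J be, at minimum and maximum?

379 ≤ FJ ≤ 2765 m

The maximum is all hops collinear in one direction: 384 + 1572 + 343 + 466 = 2765.
The longest hop is 1572; the others sum to 1193. Folding the others back against it leaves at least 1572 − 1193 = 379.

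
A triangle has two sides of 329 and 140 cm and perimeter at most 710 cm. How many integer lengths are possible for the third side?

52

Triangle inequality: 189 < x < 469. Perimeter ≤ 710 gives x ≤ 710 − 329 − 140 = 241.
So 189 < x ≤ 241; integers 190 through 241: 52 values.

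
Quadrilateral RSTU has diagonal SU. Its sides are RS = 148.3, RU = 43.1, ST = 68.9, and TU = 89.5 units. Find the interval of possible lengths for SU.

From triangle RSU: |148.3 − 43.1| < SU < 148.3 + 43.1, i.e. 105.2 < SU < 191.4.
From triangle TSU: 20.6 < SU < 158.4.
Both must hold, so SU lies in the intersection.

105.2 < SU < 158.4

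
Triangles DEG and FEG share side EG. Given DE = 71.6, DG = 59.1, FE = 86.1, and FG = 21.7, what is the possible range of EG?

64.4 < EG < 107.8

From triangle DEG: |71.6 − 59.1| < EG < 71.6 + 59.1, i.e. 12.5 < EG < 130.7.
From triangle FEG: 64.4 < EG < 107.8.
Both must hold, so EG lies in the intersection.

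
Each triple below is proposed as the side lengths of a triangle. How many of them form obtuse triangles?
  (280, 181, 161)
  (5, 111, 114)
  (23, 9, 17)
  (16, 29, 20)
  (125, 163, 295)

4

(280,181,161): 161²+181² = 58682 < 78400 = 280² → obtuse
(5,111,114): 5²+111² = 12346 < 12996 = 114² → obtuse
(23,9,17): 9²+17² = 370 < 529 = 23² → obtuse
(16,29,20): 16²+20² = 656 < 841 = 29² → obtuse
(125,163,295): 125+163 ≤ 295, not a triangle
4 of the 5 are obtuse.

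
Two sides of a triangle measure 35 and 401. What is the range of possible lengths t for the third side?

366 < t < 436

By the triangle inequality, t must be less than 35 + 401 = 436 and greater than |35 − 401| = 366.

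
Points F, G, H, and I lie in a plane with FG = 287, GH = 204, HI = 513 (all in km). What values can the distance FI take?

The maximum is all hops collinear in one direction: 287 + 204 + 513 = 1004.
The longest hop is 513; the others sum to 491. Folding the others back against it leaves at least 513 − 491 = 22.

22 ≤ FI ≤ 1004 km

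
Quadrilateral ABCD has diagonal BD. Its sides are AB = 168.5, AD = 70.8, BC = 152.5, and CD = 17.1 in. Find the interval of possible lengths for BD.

135.4 < BD < 169.6

From triangle ABD: |168.5 − 70.8| < BD < 168.5 + 70.8, i.e. 97.7 < BD < 239.3.
From triangle CBD: 135.4 < BD < 169.6.
Both must hold, so BD lies in the intersection.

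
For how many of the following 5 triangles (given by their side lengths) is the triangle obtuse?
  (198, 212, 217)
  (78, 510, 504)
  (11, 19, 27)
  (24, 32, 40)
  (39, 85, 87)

(198,212,217): 198²+212² = 84148 > 47089 = 217² → acute
(78,510,504): 78²+504² = 260100 = 510² → right
(11,19,27): 11²+19² = 482 < 729 = 27² → obtuse
(24,32,40): 24²+32² = 1600 = 40² → right
(39,85,87): 39²+85² = 8746 > 7569 = 87² → acute
1 of the 5 is obtuse.

1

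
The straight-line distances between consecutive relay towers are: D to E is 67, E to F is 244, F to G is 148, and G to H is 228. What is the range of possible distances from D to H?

The maximum is all hops collinear in one direction: 67 + 244 + 148 + 228 = 687.
The longest hop is 244; the others sum to 443. Since 244 ≤ 443, the path can fold back on itself completely, so the minimum distance is 0.

0 ≤ DH ≤ 687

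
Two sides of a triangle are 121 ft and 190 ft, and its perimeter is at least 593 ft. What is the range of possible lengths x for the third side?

282 ≤ x < 311

Triangle inequality alone gives 69 < x < 311.
The perimeter condition gives x ≥ 593 − 121 − 190 = 282.
Intersecting the two: 282 ≤ x < 311.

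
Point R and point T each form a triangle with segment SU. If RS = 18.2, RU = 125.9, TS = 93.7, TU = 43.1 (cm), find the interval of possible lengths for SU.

From triangle RSU: |18.2 − 125.9| < SU < 18.2 + 125.9, i.e. 107.7 < SU < 144.1.
From triangle TSU: 50.6 < SU < 136.8.
Both must hold, so SU lies in the intersection.

107.7 < SU < 136.8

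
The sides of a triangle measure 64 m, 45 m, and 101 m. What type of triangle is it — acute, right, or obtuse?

Compare the square of the longest side to the sum of squares of the other two: 45² + 64² = 6121 < 10201 = 101².

obtuse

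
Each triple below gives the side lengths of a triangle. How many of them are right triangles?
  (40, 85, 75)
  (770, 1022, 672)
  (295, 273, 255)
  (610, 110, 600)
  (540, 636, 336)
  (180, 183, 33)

5

(40,85,75): 40²+75² = 7225 = 85² → right
(770,1022,672): 672²+770² = 1044484 = 1022² → right
(295,273,255): 255²+273² = 139554 > 87025 = 295² → acute
(610,110,600): 110²+600² = 372100 = 610² → right
(540,636,336): 336²+540² = 404496 = 636² → right
(180,183,33): 33²+180² = 33489 = 183² → right
5 of the 6 are right.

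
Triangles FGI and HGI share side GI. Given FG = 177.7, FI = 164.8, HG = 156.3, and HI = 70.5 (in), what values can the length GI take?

From triangle FGI: |177.7 − 164.8| < GI < 177.7 + 164.8, i.e. 12.9 < GI < 342.5.
From triangle HGI: 85.8 < GI < 226.8.
Both must hold, so GI lies in the intersection.

85.8 < GI < 226.8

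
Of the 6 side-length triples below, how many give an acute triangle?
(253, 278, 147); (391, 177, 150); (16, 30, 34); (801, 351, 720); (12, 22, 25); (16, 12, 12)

3

(253,278,147): 147²+253² = 85618 > 77284 = 278² → acute
(391,177,150): 150+177 ≤ 391, not a triangle
(16,30,34): 16²+30² = 1156 = 34² → right
(801,351,720): 351²+720² = 641601 = 801² → right
(12,22,25): 12²+22² = 628 > 625 = 25² → acute
(16,12,12): 12²+12² = 288 > 256 = 16² → acute
3 of the 6 are acute.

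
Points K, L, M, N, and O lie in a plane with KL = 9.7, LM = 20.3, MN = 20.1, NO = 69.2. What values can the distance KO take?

19.1 ≤ KO ≤ 119.3

The maximum is all hops collinear in one direction: 9.7 + 20.3 + 20.1 + 69.2 = 119.3.
The longest hop is 69.2; the others sum to 50.1. Folding the others back against it leaves at least 69.2 − 50.1 = 19.1.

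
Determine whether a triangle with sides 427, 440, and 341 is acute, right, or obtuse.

acute

Compare the square of the longest side to the sum of squares of the other two: 341² + 427² = 298610 > 193600 = 440².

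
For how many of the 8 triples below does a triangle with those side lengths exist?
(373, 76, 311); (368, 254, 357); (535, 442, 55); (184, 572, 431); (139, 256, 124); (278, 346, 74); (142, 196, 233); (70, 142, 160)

7

(76,311,373): 76+311 > 373 → valid
(254,357,368): 254+357 > 368 → valid
(55,442,535): 55+442 ≤ 535 → not valid
(184,431,572): 184+431 > 572 → valid
(124,139,256): 124+139 > 256 → valid
(74,278,346): 74+278 > 346 → valid
(142,196,233): 142+196 > 233 → valid
(70,142,160): 70+142 > 160 → valid
7 of the 8 triples form a triangle.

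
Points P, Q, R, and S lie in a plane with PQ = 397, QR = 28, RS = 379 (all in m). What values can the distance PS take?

The maximum is all hops collinear in one direction: 397 + 28 + 379 = 804.
The longest hop is 397; the others sum to 407. Since 397 ≤ 407, the path can fold back on itself completely, so the minimum distance is 0.

0 ≤ PS ≤ 804 m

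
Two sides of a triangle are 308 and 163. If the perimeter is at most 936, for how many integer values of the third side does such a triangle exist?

320

Triangle inequality: 145 < x < 471. Perimeter ≤ 936 gives x ≤ 936 − 308 − 163 = 465.
So 145 < x ≤ 465; integers 146 through 465: 320 values.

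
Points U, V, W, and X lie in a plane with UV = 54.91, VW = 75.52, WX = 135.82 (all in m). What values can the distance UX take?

The maximum is all hops collinear in one direction: 54.91 + 75.52 + 135.82 = 266.25.
The longest hop is 135.82; the others sum to 130.43. Folding the others back against it leaves at least 135.82 − 130.43 = 5.39.

5.39 ≤ UX ≤ 266.25 m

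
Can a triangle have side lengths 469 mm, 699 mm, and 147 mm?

The longest side is 699, but the other two sum to only 616.
616 < 699, so the triangle inequality fails.

No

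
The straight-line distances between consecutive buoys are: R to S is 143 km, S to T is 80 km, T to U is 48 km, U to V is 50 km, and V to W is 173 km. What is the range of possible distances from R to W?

The maximum is all hops collinear in one direction: 143 + 80 + 48 + 50 + 173 = 494.
The longest hop is 173; the others sum to 321. Since 173 ≤ 321, the path can fold back on itself completely, so the minimum distance is 0.

0 ≤ RW ≤ 494 km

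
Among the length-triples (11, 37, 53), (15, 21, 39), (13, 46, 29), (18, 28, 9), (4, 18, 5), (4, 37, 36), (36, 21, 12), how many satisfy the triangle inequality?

1

(11,37,53): 11+37 ≤ 53 → not valid
(15,21,39): 15+21 ≤ 39 → not valid
(13,29,46): 13+29 ≤ 46 → not valid
(9,18,28): 9+18 ≤ 28 → not valid
(4,5,18): 4+5 ≤ 18 → not valid
(4,36,37): 4+36 > 37 → valid
(12,21,36): 12+21 ≤ 36 → not valid
1 of the 7 triples forms a triangle.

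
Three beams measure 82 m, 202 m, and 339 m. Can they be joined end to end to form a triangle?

No

The longest side is 339, but the other two sum to only 284.
284 < 339, so the triangle inequality fails.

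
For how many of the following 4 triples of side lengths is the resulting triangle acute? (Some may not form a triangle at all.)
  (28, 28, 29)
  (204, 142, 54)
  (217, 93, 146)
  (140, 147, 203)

1

(28,28,29): 28²+28² = 1568 > 841 = 29² → acute
(204,142,54): 54+142 ≤ 204, not a triangle
(217,93,146): 93²+146² = 29965 < 47089 = 217² → obtuse
(140,147,203): 140²+147² = 41209 = 203² → right
1 of the 4 is acute.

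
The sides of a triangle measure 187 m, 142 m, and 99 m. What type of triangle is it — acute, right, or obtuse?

Compare the square of the longest side to the sum of squares of the other two: 99² + 142² = 29965 < 34969 = 187².

obtuse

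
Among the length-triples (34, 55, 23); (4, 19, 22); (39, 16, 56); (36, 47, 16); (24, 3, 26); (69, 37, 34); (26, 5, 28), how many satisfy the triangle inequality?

6

(23,34,55): 23+34 > 55 → valid
(4,19,22): 4+19 > 22 → valid
(16,39,56): 16+39 ≤ 56 → not valid
(16,36,47): 16+36 > 47 → valid
(3,24,26): 3+24 > 26 → valid
(34,37,69): 34+37 > 69 → valid
(5,26,28): 5+26 > 28 → valid
6 of the 7 triples form a triangle.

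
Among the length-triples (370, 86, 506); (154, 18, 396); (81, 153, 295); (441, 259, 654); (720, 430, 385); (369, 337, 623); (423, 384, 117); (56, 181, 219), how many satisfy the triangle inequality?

5

(86,370,506): 86+370 ≤ 506 → not valid
(18,154,396): 18+154 ≤ 396 → not valid
(81,153,295): 81+153 ≤ 295 → not valid
(259,441,654): 259+441 > 654 → valid
(385,430,720): 385+430 > 720 → valid
(337,369,623): 337+369 > 623 → valid
(117,384,423): 117+384 > 423 → valid
(56,181,219): 56+181 > 219 → valid
5 of the 8 triples form a triangle.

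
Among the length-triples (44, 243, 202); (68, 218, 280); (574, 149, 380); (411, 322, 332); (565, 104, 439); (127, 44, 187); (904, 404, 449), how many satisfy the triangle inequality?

3

(44,202,243): 44+202 > 243 → valid
(68,218,280): 68+218 > 280 → valid
(149,380,574): 149+380 ≤ 574 → not valid
(322,332,411): 322+332 > 411 → valid
(104,439,565): 104+439 ≤ 565 → not valid
(44,127,187): 44+127 ≤ 187 → not valid
(404,449,904): 404+449 ≤ 904 → not valid
3 of the 7 triples form a triangle.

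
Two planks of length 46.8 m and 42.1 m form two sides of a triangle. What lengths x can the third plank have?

By the triangle inequality, x must be less than 46.8 + 42.1 = 88.9 and greater than |46.8 − 42.1| = 4.7.

4.7 < x < 88.9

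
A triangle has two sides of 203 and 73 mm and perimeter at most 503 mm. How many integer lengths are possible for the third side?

Triangle inequality: 130 < x < 276. Perimeter ≤ 503 gives x ≤ 503 − 203 − 73 = 227.
So 130 < x ≤ 227; integers 131 through 227: 97 values.

97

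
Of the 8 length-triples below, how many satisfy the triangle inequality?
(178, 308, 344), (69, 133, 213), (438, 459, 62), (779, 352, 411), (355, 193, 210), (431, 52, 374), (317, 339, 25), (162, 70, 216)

5

(178,308,344): 178+308 > 344 → valid
(69,133,213): 69+133 ≤ 213 → not valid
(62,438,459): 62+438 > 459 → valid
(352,411,779): 352+411 ≤ 779 → not valid
(193,210,355): 193+210 > 355 → valid
(52,374,431): 52+374 ≤ 431 → not valid
(25,317,339): 25+317 > 339 → valid
(70,162,216): 70+162 > 216 → valid
5 of the 8 triples form a triangle.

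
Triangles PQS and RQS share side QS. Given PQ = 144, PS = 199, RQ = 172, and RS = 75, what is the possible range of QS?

From triangle PQS: |144 − 199| < QS < 144 + 199, i.e. 55 < QS < 343.
From triangle RQS: 97 < QS < 247.
Both must hold, so QS lies in the intersection.

97 < QS < 247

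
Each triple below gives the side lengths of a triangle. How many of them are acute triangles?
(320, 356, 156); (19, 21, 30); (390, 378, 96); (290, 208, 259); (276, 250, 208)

2

(320,356,156): 156²+320² = 126736 = 356² → right
(19,21,30): 19²+21² = 802 < 900 = 30² → obtuse
(390,378,96): 96²+378² = 152100 = 390² → right
(290,208,259): 208²+259² = 110345 > 84100 = 290² → acute
(276,250,208): 208²+250² = 105764 > 76176 = 276² → acute
2 of the 5 are acute.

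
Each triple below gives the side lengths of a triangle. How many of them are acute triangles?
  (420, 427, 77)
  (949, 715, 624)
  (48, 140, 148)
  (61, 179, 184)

(420,427,77): 77²+420² = 182329 = 427² → right
(949,715,624): 624²+715² = 900601 = 949² → right
(48,140,148): 48²+140² = 21904 = 148² → right
(61,179,184): 61²+179² = 35762 > 33856 = 184² → acute
1 of the 4 is acute.

1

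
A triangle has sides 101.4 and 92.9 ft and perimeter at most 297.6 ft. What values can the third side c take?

Triangle inequality alone gives 8.5 < c < 194.3.
The perimeter condition gives c ≤ 297.6 − 101.4 − 92.9 = 103.3.
Intersecting the two: 8.5 < c ≤ 103.3.

8.5 < c ≤ 103.3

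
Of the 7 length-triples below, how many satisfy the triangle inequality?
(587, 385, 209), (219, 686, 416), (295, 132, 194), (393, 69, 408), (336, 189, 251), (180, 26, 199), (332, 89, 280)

(209,385,587): 209+385 > 587 → valid
(219,416,686): 219+416 ≤ 686 → not valid
(132,194,295): 132+194 > 295 → valid
(69,393,408): 69+393 > 408 → valid
(189,251,336): 189+251 > 336 → valid
(26,180,199): 26+180 > 199 → valid
(89,280,332): 89+280 > 332 → valid
6 of the 7 triples form a triangle.

6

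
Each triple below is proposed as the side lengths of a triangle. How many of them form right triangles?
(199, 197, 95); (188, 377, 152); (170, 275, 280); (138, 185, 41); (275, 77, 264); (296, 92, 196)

(199,197,95): 95²+197² = 47834 > 39601 = 199² → acute
(188,377,152): 152+188 ≤ 377, not a triangle
(170,275,280): 170²+275² = 104525 > 78400 = 280² → acute
(138,185,41): 41+138 ≤ 185, not a triangle
(275,77,264): 77²+264² = 75625 = 275² → right
(296,92,196): 92+196 ≤ 296, not a triangle
1 of the 6 is right.

1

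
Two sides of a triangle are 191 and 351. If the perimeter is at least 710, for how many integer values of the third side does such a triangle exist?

374

Triangle inequality: 160 < x < 542. Perimeter ≥ 710 gives x ≥ 710 − 191 − 351 = 168.
So 168 ≤ x < 542; integers 168 through 541: 374 values.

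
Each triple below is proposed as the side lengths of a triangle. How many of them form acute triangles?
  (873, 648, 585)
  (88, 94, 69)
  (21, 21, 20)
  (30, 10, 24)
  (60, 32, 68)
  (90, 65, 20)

(873,648,585): 585²+648² = 762129 = 873² → right
(88,94,69): 69²+88² = 12505 > 8836 = 94² → acute
(21,21,20): 20²+21² = 841 > 441 = 21² → acute
(30,10,24): 10²+24² = 676 < 900 = 30² → obtuse
(60,32,68): 32²+60² = 4624 = 68² → right
(90,65,20): 20+65 ≤ 90, not a triangle
2 of the 6 are acute.

2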